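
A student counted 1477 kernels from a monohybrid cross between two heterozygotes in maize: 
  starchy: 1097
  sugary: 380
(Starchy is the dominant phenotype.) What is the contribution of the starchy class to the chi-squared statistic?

For a monohybrid cross between heterozygotes with complete dominance, the expected phenotypic ratio is 3:1.
Under the 3:1 hypothesis (Σ ratio = 4, N = 1477):
  starchy: 1477 × 3/4 = 1107.75
  sugary: 1477 × 1/4 = 369.25
Contribution of starchy: (1097 − 1107.75)² / 1107.75 = 0.1043

0.104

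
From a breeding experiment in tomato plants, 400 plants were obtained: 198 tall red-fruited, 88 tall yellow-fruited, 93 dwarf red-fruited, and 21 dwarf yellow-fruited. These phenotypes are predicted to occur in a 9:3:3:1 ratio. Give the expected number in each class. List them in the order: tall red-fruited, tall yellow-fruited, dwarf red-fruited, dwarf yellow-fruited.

225, 75, 75, 25

Expected counts for N = 400 under a 9:3:3:1 ratio (total parts = 16):
  tall red-fruited: 400 × 9/16 = 225
  tall yellow-fruited: 400 × 3/16 = 75
  dwarf red-fruited: 400 × 3/16 = 75
  dwarf yellow-fruited: 400 × 1/16 = 25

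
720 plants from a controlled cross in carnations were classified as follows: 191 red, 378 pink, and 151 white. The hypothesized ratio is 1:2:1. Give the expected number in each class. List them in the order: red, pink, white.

180, 360, 180

Expected counts for N = 720 under a 1:2:1 ratio (total parts = 4):
  red: 720 × 1/4 = 180
  pink: 720 × 2/4 = 360
  white: 720 × 1/4 = 180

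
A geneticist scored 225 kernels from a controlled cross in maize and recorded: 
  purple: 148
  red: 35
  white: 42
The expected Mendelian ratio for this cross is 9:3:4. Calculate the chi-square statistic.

Under the 9:3:4 hypothesis (Σ ratio = 16, N = 225):
  purple: 225 × 9/16 = 126.5625
  red: 225 × 3/16 = 42.1875
  white: 225 × 4/16 = 56.25
χ² = Σ (O − E)² / E
  purple: (148 − 126.5625)² / 126.5625 = 3.6311
  red: (35 − 42.1875)² / 42.1875 = 1.2245
  white: (42 − 56.25)² / 56.25 = 3.6100
χ² = 3.6311 + 1.2245 + 3.6100 = 8.4656 ≈ 8.466

8.466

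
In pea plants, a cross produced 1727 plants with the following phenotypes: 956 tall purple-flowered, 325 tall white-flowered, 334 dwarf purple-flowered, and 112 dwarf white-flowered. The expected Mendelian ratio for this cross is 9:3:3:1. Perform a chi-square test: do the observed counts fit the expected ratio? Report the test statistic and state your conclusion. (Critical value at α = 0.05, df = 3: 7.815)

0.723; consistent

The 9:3:3:1 ratio has 16 parts, so with N = 1727 the expected counts are:
  tall purple-flowered: 1727 × 9/16 = 971.4375
  tall white-flowered: 1727 × 3/16 = 323.8125
  dwarf purple-flowered: 1727 × 3/16 = 323.8125
  dwarf white-flowered: 1727 × 1/16 = 107.9375
χ² = Σ (O − E)² / E
  tall purple-flowered: (956 − 971.4375)² / 971.4375 = 0.2453
  tall white-flowered: (325 − 323.8125)² / 323.8125 = 0.0044
  dwarf purple-flowered: (334 − 323.8125)² / 323.8125 = 0.3205
  dwarf white-flowered: (112 − 107.9375)² / 107.9375 = 0.1529
χ² = 0.2453 + 0.0044 + 0.3205 + 0.1529 = 0.7231 ≈ 0.723
Degrees of freedom = 4 − 1 = 3; critical value at α = 0.05 is 7.815.
Since 0.723 < 7.815, we fail to reject the null hypothesis — the data are consistent with the 9:3:3:1 ratio.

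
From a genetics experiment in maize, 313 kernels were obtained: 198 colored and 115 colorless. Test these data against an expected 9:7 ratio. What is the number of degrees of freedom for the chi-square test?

A goodness-of-fit test with 2 phenotype classes has df = 2 − 1 = 1.

1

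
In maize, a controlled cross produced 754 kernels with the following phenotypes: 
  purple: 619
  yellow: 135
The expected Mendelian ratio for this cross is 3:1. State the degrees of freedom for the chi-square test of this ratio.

1

A goodness-of-fit test with 2 phenotype classes has df = 2 − 1 = 1.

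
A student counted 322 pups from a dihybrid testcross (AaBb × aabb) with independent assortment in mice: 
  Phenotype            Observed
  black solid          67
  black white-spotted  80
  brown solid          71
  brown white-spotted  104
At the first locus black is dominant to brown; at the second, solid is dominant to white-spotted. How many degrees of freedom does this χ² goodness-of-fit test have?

3

A dihybrid testcross with independent assortment gives a 1:1:1:1 ratio.
A goodness-of-fit test with 4 phenotype classes has df = 4 − 1 = 3.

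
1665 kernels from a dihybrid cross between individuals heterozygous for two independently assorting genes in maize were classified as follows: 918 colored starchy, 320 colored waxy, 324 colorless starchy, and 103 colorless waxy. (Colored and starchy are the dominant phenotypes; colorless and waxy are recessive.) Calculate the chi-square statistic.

A dihybrid F₂ with independent assortment and complete dominance at both loci gives a 9:3:3:1 phenotypic ratio.
Under the 9:3:3:1 hypothesis (Σ ratio = 16, N = 1665):
  colored starchy: 1665 × 9/16 = 936.5625
  colored waxy: 1665 × 3/16 = 312.1875
  colorless starchy: 1665 × 3/16 = 312.1875
  colorless waxy: 1665 × 1/16 = 104.0625
χ² = Σ (O − E)² / E
  colored starchy: (918 − 936.5625)² / 936.5625 = 0.3679
  colored waxy: (320 − 312.1875)² / 312.1875 = 0.1955
  colorless starchy: (324 − 312.1875)² / 312.1875 = 0.4470
  colorless waxy: (103 − 104.0625)² / 104.0625 = 0.0108
χ² = 0.3679 + 0.1955 + 0.4470 + 0.0108 = 1.0212 ≈ 1.021

1.021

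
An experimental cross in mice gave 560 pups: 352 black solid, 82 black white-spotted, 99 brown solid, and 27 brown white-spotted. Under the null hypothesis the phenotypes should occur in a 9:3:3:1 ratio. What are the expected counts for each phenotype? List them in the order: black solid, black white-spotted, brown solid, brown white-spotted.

315, 105, 105, 35

The 9:3:3:1 ratio has 16 parts, so with N = 560 the expected counts are:
  black solid: 560 × 9/16 = 315
  black white-spotted: 560 × 3/16 = 105
  brown solid: 560 × 3/16 = 105
  brown white-spotted: 560 × 1/16 = 35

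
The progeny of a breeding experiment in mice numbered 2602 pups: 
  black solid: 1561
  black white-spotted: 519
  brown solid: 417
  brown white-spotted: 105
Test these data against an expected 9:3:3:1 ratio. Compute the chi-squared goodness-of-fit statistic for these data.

The 9:3:3:1 ratio has 16 parts, so with N = 2602 the expected counts are:
  black solid: 2602 × 9/16 = 1463.625
  black white-spotted: 2602 × 3/16 = 487.875
  brown solid: 2602 × 3/16 = 487.875
  brown white-spotted: 2602 × 1/16 = 162.625
χ² = Σ (O − E)² / E
  black solid: (1561 − 1463.625)² / 1463.625 = 6.4784
  black white-spotted: (519 − 487.875)² / 487.875 = 1.9857
  brown solid: (417 − 487.875)² / 487.875 = 10.2962
  brown white-spotted: (105 − 162.625)² / 162.625 = 20.4190
χ² = 6.4784 + 1.9857 + 10.2962 + 20.4190 = 39.1793 ≈ 39.179

39.179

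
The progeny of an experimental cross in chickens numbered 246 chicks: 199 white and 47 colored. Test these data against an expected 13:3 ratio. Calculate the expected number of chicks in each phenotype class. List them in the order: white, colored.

Expected counts for N = 246 under a 13:3 ratio (total parts = 16):
  white: 246 × 13/16 = 199.875
  colored: 246 × 3/16 = 46.125

199.875, 46.125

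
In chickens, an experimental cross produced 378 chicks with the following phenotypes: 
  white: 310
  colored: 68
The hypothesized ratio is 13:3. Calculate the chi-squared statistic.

0.144

The 13:3 ratio has 16 parts, so with N = 378 the expected counts are:
  white: 378 × 13/16 = 307.125
  colored: 378 × 3/16 = 70.875
χ² = Σ (O − E)² / E
  white: (310 − 307.125)² / 307.125 = 0.0269
  colored: (68 − 70.875)² / 70.875 = 0.1166
χ² = 0.0269 + 0.1166 = 0.1435 ≈ 0.144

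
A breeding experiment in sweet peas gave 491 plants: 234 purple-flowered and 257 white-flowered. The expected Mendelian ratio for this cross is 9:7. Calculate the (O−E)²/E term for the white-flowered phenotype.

The 9:7 ratio has 16 parts, so with N = 491 the expected counts are:
  purple-flowered: 491 × 9/16 = 276.1875
  white-flowered: 491 × 7/16 = 214.8125
Contribution of white-flowered: (257 − 214.8125)² / 214.8125 = 8.2853

8.285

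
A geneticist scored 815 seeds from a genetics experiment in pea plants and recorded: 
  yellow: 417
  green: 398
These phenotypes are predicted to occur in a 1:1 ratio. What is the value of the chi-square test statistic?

0.443

Expected counts for N = 815 under a 1:1 ratio (total parts = 2):
  yellow: 815 × 1/2 = 407.5
  green: 815 × 1/2 = 407.5
χ² = Σ (O − E)² / E
  yellow: (417 − 407.5)² / 407.5 = 0.2215
  green: (398 − 407.5)² / 407.5 = 0.2215
χ² = 0.2215 + 0.2215 = 0.443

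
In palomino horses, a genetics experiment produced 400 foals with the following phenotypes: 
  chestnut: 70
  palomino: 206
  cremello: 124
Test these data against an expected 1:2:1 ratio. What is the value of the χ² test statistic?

Total ratio parts = 4. Expected numbers out of 400:
  chestnut: 400 × 1/4 = 100
  palomino: 400 × 2/4 = 200
  cremello: 400 × 1/4 = 100
χ² = Σ (O − E)² / E
  chestnut: (70 − 100)² / 100 = 9.0000
  palomino: (206 − 200)² / 200 = 0.1800
  cremello: (124 − 100)² / 100 = 5.7600
χ² = 9.0000 + 0.1800 + 5.7600 = 14.940

14.940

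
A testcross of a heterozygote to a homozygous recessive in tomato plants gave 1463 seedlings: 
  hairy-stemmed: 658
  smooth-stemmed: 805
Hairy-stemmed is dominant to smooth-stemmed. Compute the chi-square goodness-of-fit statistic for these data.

14.770

A testcross of a heterozygote (Aa × aa) gives a 1:1 phenotypic ratio.
Total ratio parts = 2. Expected numbers out of 1463:
  hairy-stemmed: 1463 × 1/2 = 731.5
  smooth-stemmed: 1463 × 1/2 = 731.5
χ² = Σ (O − E)² / E
  hairy-stemmed: (658 − 731.5)² / 731.5 = 7.3852
  smooth-stemmed: (805 − 731.5)² / 731.5 = 7.3852
χ² = 7.3852 + 7.3852 = 14.7704 ≈ 14.770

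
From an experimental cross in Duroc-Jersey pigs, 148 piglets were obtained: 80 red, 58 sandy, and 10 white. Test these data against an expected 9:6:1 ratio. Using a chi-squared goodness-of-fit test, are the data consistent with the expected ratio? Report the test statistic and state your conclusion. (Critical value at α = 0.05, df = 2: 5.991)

0.300; consistent

The 9:6:1 ratio has 16 parts, so with N = 148 the expected counts are:
  red: 148 × 9/16 = 83.25
  sandy: 148 × 6/16 = 55.5
  white: 148 × 1/16 = 9.25
χ² = Σ (O − E)² / E
  red: (80 − 83.25)² / 83.25 = 0.1269
  sandy: (58 − 55.5)² / 55.5 = 0.1126
  white: (10 − 9.25)² / 9.25 = 0.0608
χ² = 0.1269 + 0.1126 + 0.0608 = 0.3003 ≈ 0.300
Degrees of freedom = 3 − 1 = 2; critical value at α = 0.05 is 5.991.
Since 0.300 < 5.991, we fail to reject the null hypothesis — the data are consistent with the 9:6:1 ratio.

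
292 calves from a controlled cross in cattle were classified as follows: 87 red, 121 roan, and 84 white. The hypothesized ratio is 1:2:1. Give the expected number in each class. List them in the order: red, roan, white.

73, 146, 73

Under the 1:2:1 hypothesis (Σ ratio = 4, N = 292):
  red: 292 × 1/4 = 73
  roan: 292 × 2/4 = 146
  white: 292 × 1/4 = 73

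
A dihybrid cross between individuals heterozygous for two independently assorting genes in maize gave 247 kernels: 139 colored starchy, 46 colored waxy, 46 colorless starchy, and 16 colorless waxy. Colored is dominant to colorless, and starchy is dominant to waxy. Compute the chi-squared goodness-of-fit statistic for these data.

A dihybrid F₂ with independent assortment and complete dominance at both loci gives a 9:3:3:1 phenotypic ratio.
The 9:3:3:1 ratio has 16 parts, so with N = 247 the expected counts are:
  colored starchy: 247 × 9/16 = 138.9375
  colored waxy: 247 × 3/16 = 46.3125
  colorless starchy: 247 × 3/16 = 46.3125
  colorless waxy: 247 × 1/16 = 15.4375
χ² = Σ (O − E)² / E
  colored starchy: (139 − 138.9375)² / 138.9375 = 0.0000
  colored waxy: (46 − 46.3125)² / 46.3125 = 0.0021
  colorless starchy: (46 − 46.3125)² / 46.3125 = 0.0021
  colorless waxy: (16 − 15.4375)² / 15.4375 = 0.0205
χ² = 0.0000 + 0.0021 + 0.0021 + 0.0205 = 0.0247 ≈ 0.025

0.025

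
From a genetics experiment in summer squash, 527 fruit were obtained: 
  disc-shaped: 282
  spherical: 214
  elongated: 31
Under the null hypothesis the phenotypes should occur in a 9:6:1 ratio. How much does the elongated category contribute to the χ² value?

Expected counts for N = 527 under a 9:6:1 ratio (total parts = 16):
  disc-shaped: 527 × 9/16 = 296.4375
  spherical: 527 × 6/16 = 197.625
  elongated: 527 × 1/16 = 32.9375
Contribution of elongated: (31 − 32.9375)² / 32.9375 = 0.1140

0.114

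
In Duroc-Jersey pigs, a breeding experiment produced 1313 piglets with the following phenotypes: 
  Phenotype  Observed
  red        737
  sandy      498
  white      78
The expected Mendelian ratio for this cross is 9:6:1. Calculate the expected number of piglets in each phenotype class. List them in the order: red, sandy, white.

Under the 9:6:1 hypothesis (Σ ratio = 16, N = 1313):
  red: 1313 × 9/16 = 738.5625
  sandy: 1313 × 6/16 = 492.375
  white: 1313 × 1/16 = 82.0625

738.5625, 492.375, 82.0625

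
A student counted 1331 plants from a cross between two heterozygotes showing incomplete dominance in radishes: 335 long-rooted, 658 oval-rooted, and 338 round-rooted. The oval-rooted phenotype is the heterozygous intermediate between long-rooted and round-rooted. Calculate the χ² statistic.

0.183

With incomplete dominance, a heterozygote × heterozygote cross gives a 1:2:1 phenotypic ratio.
Expected counts for N = 1331 under a 1:2:1 ratio (total parts = 4):
  long-rooted: 1331 × 1/4 = 332.75
  oval-rooted: 1331 × 2/4 = 665.5
  round-rooted: 1331 × 1/4 = 332.75
χ² = Σ (O − E)² / E
  long-rooted: (335 − 332.75)² / 332.75 = 0.0152
  oval-rooted: (658 − 665.5)² / 665.5 = 0.0845
  round-rooted: (338 − 332.75)² / 332.75 = 0.0828
χ² = 0.0152 + 0.0845 + 0.0828 = 0.1825 ≈ 0.183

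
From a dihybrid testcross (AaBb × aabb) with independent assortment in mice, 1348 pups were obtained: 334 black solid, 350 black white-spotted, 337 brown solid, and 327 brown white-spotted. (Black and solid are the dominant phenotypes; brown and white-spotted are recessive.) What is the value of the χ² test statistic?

0.825

A dihybrid testcross with independent assortment gives a 1:1:1:1 ratio.
Total ratio parts = 4. Expected numbers out of 1348:
  black solid: 1348 × 1/4 = 337
  black white-spotted: 1348 × 1/4 = 337
  brown solid: 1348 × 1/4 = 337
  brown white-spotted: 1348 × 1/4 = 337
χ² = Σ (O − E)² / E
  black solid: (334 − 337)² / 337 = 0.0267
  black white-spotted: (350 − 337)² / 337 = 0.5015
  brown solid: (337 − 337)² / 337 = 0.0000
  brown white-spotted: (327 − 337)² / 337 = 0.2967
χ² = 0.0267 + 0.5015 + 0.0000 + 0.2967 = 0.8249 ≈ 0.825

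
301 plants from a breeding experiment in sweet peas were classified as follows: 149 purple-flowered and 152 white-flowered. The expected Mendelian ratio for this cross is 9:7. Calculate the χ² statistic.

The 9:7 ratio has 16 parts, so with N = 301 the expected counts are:
  purple-flowered: 301 × 9/16 = 169.3125
  white-flowered: 301 × 7/16 = 131.6875
χ² = Σ (O − E)² / E
  purple-flowered: (149 − 169.3125)² / 169.3125 = 2.4369
  white-flowered: (152 − 131.6875)² / 131.6875 = 3.1332
χ² = 2.4369 + 3.1332 = 5.5701 ≈ 5.570

5.570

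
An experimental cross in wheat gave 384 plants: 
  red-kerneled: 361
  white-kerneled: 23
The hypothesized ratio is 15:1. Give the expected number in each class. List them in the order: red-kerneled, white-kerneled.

Under the 15:1 hypothesis (Σ ratio = 16, N = 384):
  red-kerneled: 384 × 15/16 = 360
  white-kerneled: 384 × 1/16 = 24

360, 24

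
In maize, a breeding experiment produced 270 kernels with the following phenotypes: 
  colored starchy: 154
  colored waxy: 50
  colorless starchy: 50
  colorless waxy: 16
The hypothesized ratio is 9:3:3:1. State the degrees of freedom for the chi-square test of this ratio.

A goodness-of-fit test with 4 phenotype classes has df = 4 − 1 = 3.

3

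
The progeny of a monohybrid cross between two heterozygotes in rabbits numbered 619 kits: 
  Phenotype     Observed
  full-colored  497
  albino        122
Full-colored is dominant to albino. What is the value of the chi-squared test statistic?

9.241

For a monohybrid cross between heterozygotes with complete dominance, the expected phenotypic ratio is 3:1.
Under the 3:1 hypothesis (Σ ratio = 4, N = 619):
  full-colored: 619 × 3/4 = 464.25
  albino: 619 × 1/4 = 154.75
χ² = Σ (O − E)² / E
  full-colored: (497 − 464.25)² / 464.25 = 2.3103
  albino: (122 − 154.75)² / 154.75 = 6.9309
χ² = 2.3103 + 6.9309 = 9.2412 ≈ 9.241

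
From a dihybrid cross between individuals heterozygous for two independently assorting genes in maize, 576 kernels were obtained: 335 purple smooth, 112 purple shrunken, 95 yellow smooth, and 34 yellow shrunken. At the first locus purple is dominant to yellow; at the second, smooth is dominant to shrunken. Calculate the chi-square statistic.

A dihybrid F₂ with independent assortment and complete dominance at both loci gives a 9:3:3:1 phenotypic ratio.
Total ratio parts = 16. Expected numbers out of 576:
  purple smooth: 576 × 9/16 = 324
  purple shrunken: 576 × 3/16 = 108
  yellow smooth: 576 × 3/16 = 108
  yellow shrunken: 576 × 1/16 = 36
χ² = Σ (O − E)² / E
  purple smooth: (335 − 324)² / 324 = 0.3735
  purple shrunken: (112 − 108)² / 108 = 0.1481
  yellow smooth: (95 − 108)² / 108 = 1.5648
  yellow shrunken: (34 − 36)² / 36 = 0.1111
χ² = 0.3735 + 0.1481 + 1.5648 + 0.1111 = 2.1975 ≈ 2.198

2.198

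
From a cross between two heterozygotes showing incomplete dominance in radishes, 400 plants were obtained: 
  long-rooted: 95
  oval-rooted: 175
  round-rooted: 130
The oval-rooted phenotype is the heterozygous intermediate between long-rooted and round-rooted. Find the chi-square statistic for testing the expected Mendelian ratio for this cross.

With incomplete dominance, a heterozygote × heterozygote cross gives a 1:2:1 phenotypic ratio.
The 1:2:1 ratio has 4 parts, so with N = 400 the expected counts are:
  long-rooted: 400 × 1/4 = 100
  oval-rooted: 400 × 2/4 = 200
  round-rooted: 400 × 1/4 = 100
χ² = Σ (O − E)² / E
  long-rooted: (95 − 100)² / 100 = 0.2500
  oval-rooted: (175 − 200)² / 200 = 3.1250
  round-rooted: (130 − 100)² / 100 = 9.0000
χ² = 0.2500 + 3.1250 + 9.0000 = 12.375

12.375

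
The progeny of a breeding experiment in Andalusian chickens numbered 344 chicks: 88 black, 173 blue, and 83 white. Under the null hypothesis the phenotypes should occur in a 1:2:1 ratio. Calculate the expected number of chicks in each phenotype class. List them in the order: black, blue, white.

86, 172, 86

The 1:2:1 ratio has 4 parts, so with N = 344 the expected counts are:
  black: 344 × 1/4 = 86
  blue: 344 × 2/4 = 172
  white: 344 × 1/4 = 86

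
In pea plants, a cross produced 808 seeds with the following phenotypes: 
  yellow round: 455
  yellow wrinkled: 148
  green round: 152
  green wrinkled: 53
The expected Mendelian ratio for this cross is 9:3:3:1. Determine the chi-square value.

Under the 9:3:3:1 hypothesis (Σ ratio = 16, N = 808):
  yellow round: 808 × 9/16 = 454.5
  yellow wrinkled: 808 × 3/16 = 151.5
  green round: 808 × 3/16 = 151.5
  green wrinkled: 808 × 1/16 = 50.5
χ² = Σ (O − E)² / E
  yellow round: (455 − 454.5)² / 454.5 = 0.0006
  yellow wrinkled: (148 − 151.5)² / 151.5 = 0.0809
  green round: (152 − 151.5)² / 151.5 = 0.0017
  green wrinkled: (53 − 50.5)² / 50.5 = 0.1238
χ² = 0.0006 + 0.0809 + 0.0017 + 0.1238 = 0.207

0.207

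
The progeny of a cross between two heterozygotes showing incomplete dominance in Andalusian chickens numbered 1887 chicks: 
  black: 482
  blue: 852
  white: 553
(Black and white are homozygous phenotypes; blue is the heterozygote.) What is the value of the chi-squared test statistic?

23.090

With incomplete dominance, a heterozygote × heterozygote cross gives a 1:2:1 phenotypic ratio.
Expected counts for N = 1887 under a 1:2:1 ratio (total parts = 4):
  black: 1887 × 1/4 = 471.75
  blue: 1887 × 2/4 = 943.5
  white: 1887 × 1/4 = 471.75
χ² = Σ (O − E)² / E
  black: (482 − 471.75)² / 471.75 = 0.2227
  blue: (852 − 943.5)² / 943.5 = 8.8736
  white: (553 − 471.75)² / 471.75 = 13.9938
χ² = 0.2227 + 8.8736 + 13.9938 = 23.0901 ≈ 23.090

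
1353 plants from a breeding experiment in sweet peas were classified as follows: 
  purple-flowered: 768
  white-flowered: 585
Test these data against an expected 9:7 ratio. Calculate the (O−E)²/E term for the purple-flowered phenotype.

0.063

Total ratio parts = 16. Expected numbers out of 1353:
  purple-flowered: 1353 × 9/16 = 761.0625
  white-flowered: 1353 × 7/16 = 591.9375
Contribution of purple-flowered: (768 − 761.0625)² / 761.0625 = 0.0632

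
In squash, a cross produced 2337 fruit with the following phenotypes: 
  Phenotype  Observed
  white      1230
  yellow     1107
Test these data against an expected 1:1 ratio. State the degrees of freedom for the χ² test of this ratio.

A goodness-of-fit test with 2 phenotype classes has df = 2 − 1 = 1.

1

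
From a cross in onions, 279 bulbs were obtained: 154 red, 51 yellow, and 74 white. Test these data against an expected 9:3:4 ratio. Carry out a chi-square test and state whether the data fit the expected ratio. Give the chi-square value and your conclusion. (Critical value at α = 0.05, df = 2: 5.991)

Total ratio parts = 16. Expected numbers out of 279:
  red: 279 × 9/16 = 156.9375
  yellow: 279 × 3/16 = 52.3125
  white: 279 × 4/16 = 69.75
χ² = Σ (O − E)² / E
  red: (154 − 156.9375)² / 156.9375 = 0.0550
  yellow: (51 − 52.3125)² / 52.3125 = 0.0329
  white: (74 − 69.75)² / 69.75 = 0.2590
χ² = 0.0550 + 0.0329 + 0.2590 = 0.3469 ≈ 0.347
Degrees of freedom = 3 − 1 = 2; critical value at α = 0.05 is 5.991.
Since 0.347 < 5.991, we fail to reject the null hypothesis — the data are consistent with the 9:3:4 ratio.

0.347; consistent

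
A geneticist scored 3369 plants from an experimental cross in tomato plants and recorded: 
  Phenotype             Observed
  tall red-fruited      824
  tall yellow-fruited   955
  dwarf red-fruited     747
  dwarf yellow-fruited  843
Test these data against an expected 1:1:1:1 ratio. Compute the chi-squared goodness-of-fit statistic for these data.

Total ratio parts = 4. Expected numbers out of 3369:
  tall red-fruited: 3369 × 1/4 = 842.25
  tall yellow-fruited: 3369 × 1/4 = 842.25
  dwarf red-fruited: 3369 × 1/4 = 842.25
  dwarf yellow-fruited: 3369 × 1/4 = 842.25
χ² = Σ (O − E)² / E
  tall red-fruited: (824 − 842.25)² / 842.25 = 0.3954
  tall yellow-fruited: (955 − 842.25)² / 842.25 = 15.0936
  dwarf red-fruited: (747 − 842.25)² / 842.25 = 10.7718
  dwarf yellow-fruited: (843 − 842.25)² / 842.25 = 0.0007
χ² = 0.3954 + 15.0936 + 10.7718 + 0.0007 = 26.2615 ≈ 26.262

26.262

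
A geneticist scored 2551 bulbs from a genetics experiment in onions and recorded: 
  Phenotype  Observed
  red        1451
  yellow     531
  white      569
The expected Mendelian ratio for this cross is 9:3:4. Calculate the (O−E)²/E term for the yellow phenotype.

Under the 9:3:4 hypothesis (Σ ratio = 16, N = 2551):
  red: 2551 × 9/16 = 1434.9375
  yellow: 2551 × 3/16 = 478.3125
  white: 2551 × 4/16 = 637.75
Contribution of yellow: (531 − 478.3125)² / 478.3125 = 5.8037

5.804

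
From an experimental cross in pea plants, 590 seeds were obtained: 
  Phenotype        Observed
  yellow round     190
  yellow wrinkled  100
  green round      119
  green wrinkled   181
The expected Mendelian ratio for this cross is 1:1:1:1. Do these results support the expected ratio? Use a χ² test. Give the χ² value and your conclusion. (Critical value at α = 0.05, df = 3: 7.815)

40.658; not consistent

The 1:1:1:1 ratio has 4 parts, so with N = 590 the expected counts are:
  yellow round: 590 × 1/4 = 147.5
  yellow wrinkled: 590 × 1/4 = 147.5
  green round: 590 × 1/4 = 147.5
  green wrinkled: 590 × 1/4 = 147.5
χ² = Σ (O − E)² / E
  yellow round: (190 − 147.5)² / 147.5 = 12.2458
  yellow wrinkled: (100 − 147.5)² / 147.5 = 15.2966
  green round: (119 − 147.5)² / 147.5 = 5.5068
  green wrinkled: (181 − 147.5)² / 147.5 = 7.6085
χ² = 12.2458 + 15.2966 + 5.5068 + 7.6085 = 40.6577 ≈ 40.658
Degrees of freedom = 4 − 1 = 3; critical value at α = 0.05 is 7.815.
Since 40.658 > 7.815, we reject the null hypothesis — the data do not fit the 1:1:1:1 ratio.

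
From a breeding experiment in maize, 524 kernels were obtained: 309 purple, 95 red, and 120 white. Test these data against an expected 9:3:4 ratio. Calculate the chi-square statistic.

The 9:3:4 ratio has 16 parts, so with N = 524 the expected counts are:
  purple: 524 × 9/16 = 294.75
  red: 524 × 3/16 = 98.25
  white: 524 × 4/16 = 131
χ² = Σ (O − E)² / E
  purple: (309 − 294.75)² / 294.75 = 0.6889
  red: (95 − 98.25)² / 98.25 = 0.1075
  white: (120 − 131)² / 131 = 0.9237
χ² = 0.6889 + 0.1075 + 0.9237 = 1.7201 ≈ 1.720

1.720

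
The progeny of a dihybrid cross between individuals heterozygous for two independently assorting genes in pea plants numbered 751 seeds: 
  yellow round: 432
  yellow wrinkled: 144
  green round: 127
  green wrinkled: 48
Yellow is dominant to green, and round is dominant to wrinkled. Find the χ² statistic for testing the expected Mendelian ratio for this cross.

1.668

A dihybrid F₂ with independent assortment and complete dominance at both loci gives a 9:3:3:1 phenotypic ratio.
Under the 9:3:3:1 hypothesis (Σ ratio = 16, N = 751):
  yellow round: 751 × 9/16 = 422.4375
  yellow wrinkled: 751 × 3/16 = 140.8125
  green round: 751 × 3/16 = 140.8125
  green wrinkled: 751 × 1/16 = 46.9375
χ² = Σ (O − E)² / E
  yellow round: (432 − 422.4375)² / 422.4375 = 0.2165
  yellow wrinkled: (144 − 140.8125)² / 140.8125 = 0.0722
  green round: (127 − 140.8125)² / 140.8125 = 1.3549
  green wrinkled: (48 − 46.9375)² / 46.9375 = 0.0241
χ² = 0.2165 + 0.0722 + 1.3549 + 0.0241 = 1.6677 ≈ 1.668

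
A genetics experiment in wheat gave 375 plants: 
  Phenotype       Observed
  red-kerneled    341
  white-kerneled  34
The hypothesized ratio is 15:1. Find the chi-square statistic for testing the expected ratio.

5.078

Under the 15:1 hypothesis (Σ ratio = 16, N = 375):
  red-kerneled: 375 × 15/16 = 351.5625
  white-kerneled: 375 × 1/16 = 23.4375
χ² = Σ (O − E)² / E
  red-kerneled: (341 − 351.5625)² / 351.5625 = 0.3173
  white-kerneled: (34 − 23.4375)² / 23.4375 = 4.7602
χ² = 0.3173 + 4.7602 = 5.0775 ≈ 5.078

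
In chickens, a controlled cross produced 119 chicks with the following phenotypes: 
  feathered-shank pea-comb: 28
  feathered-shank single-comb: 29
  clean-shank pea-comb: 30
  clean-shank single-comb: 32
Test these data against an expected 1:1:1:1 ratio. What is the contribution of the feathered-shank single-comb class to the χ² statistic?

Expected counts for N = 119 under a 1:1:1:1 ratio (total parts = 4):
  feathered-shank pea-comb: 119 × 1/4 = 29.75
  feathered-shank single-comb: 119 × 1/4 = 29.75
  clean-shank pea-comb: 119 × 1/4 = 29.75
  clean-shank single-comb: 119 × 1/4 = 29.75
Contribution of feathered-shank single-comb: (29 − 29.75)² / 29.75 = 0.0189

0.019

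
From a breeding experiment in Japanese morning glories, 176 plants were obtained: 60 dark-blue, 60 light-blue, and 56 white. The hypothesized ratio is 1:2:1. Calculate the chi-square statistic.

Total ratio parts = 4. Expected numbers out of 176:
  dark-blue: 176 × 1/4 = 44
  light-blue: 176 × 2/4 = 88
  white: 176 × 1/4 = 44
χ² = Σ (O − E)² / E
  dark-blue: (60 − 44)² / 44 = 5.8182
  light-blue: (60 − 88)² / 88 = 8.9091
  white: (56 − 44)² / 44 = 3.2727
χ² = 5.8182 + 8.9091 + 3.2727 = 18.000

18.000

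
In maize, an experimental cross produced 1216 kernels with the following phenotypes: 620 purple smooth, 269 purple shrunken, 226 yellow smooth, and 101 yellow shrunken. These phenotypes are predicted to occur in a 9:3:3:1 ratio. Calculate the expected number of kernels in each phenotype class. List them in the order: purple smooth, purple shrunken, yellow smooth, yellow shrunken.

684, 228, 228, 76

Total ratio parts = 16. Expected numbers out of 1216:
  purple smooth: 1216 × 9/16 = 684
  purple shrunken: 1216 × 3/16 = 228
  yellow smooth: 1216 × 3/16 = 228
  yellow shrunken: 1216 × 1/16 = 76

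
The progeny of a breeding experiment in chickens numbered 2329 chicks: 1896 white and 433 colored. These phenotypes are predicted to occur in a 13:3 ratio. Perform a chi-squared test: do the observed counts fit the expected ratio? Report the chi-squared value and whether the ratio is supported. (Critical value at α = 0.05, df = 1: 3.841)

0.038; consistent

The 13:3 ratio has 16 parts, so with N = 2329 the expected counts are:
  white: 2329 × 13/16 = 1892.3125
  colored: 2329 × 3/16 = 436.6875
χ² = Σ (O − E)² / E
  white: (1896 − 1892.3125)² / 1892.3125 = 0.0072
  colored: (433 − 436.6875)² / 436.6875 = 0.0311
χ² = 0.0072 + 0.0311 = 0.0383 ≈ 0.038
Degrees of freedom = 2 − 1 = 1; critical value at α = 0.05 is 3.841.
Since 0.038 < 3.841, we fail to reject the null hypothesis — the data are consistent with the 13:3 ratio.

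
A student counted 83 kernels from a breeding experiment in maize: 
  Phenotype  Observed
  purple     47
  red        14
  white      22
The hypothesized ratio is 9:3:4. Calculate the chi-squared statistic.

0.234

Expected counts for N = 83 under a 9:3:4 ratio (total parts = 16):
  purple: 83 × 9/16 = 46.6875
  red: 83 × 3/16 = 15.5625
  white: 83 × 4/16 = 20.75
χ² = Σ (O − E)² / E
  purple: (47 − 46.6875)² / 46.6875 = 0.0021
  red: (14 − 15.5625)² / 15.5625 = 0.1569
  white: (22 − 20.75)² / 20.75 = 0.0753
χ² = 0.0021 + 0.1569 + 0.0753 = 0.2343 ≈ 0.234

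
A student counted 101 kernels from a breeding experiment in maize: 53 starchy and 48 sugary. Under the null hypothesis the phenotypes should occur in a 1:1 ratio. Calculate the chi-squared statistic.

Total ratio parts = 2. Expected numbers out of 101:
  starchy: 101 × 1/2 = 50.5
  sugary: 101 × 1/2 = 50.5
χ² = Σ (O − E)² / E
  starchy: (53 − 50.5)² / 50.5 = 0.1238
  sugary: (48 − 50.5)² / 50.5 = 0.1238
χ² = 0.1238 + 0.1238 = 0.2476 ≈ 0.248

0.248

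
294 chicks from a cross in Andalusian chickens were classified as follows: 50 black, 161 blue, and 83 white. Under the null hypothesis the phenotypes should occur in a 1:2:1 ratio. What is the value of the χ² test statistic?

Expected counts for N = 294 under a 1:2:1 ratio (total parts = 4):
  black: 294 × 1/4 = 73.5
  blue: 294 × 2/4 = 147
  white: 294 × 1/4 = 73.5
χ² = Σ (O − E)² / E
  black: (50 − 73.5)² / 73.5 = 7.5136
  blue: (161 − 147)² / 147 = 1.3333
  white: (83 − 73.5)² / 73.5 = 1.2279
χ² = 7.5136 + 1.3333 + 1.2279 = 10.0748 ≈ 10.075

10.075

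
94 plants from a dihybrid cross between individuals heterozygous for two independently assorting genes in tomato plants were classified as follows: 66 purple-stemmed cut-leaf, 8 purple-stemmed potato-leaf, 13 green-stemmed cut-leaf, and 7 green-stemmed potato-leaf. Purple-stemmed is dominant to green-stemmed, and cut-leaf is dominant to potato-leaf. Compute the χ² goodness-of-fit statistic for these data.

9.943

A dihybrid F₂ with independent assortment and complete dominance at both loci gives a 9:3:3:1 phenotypic ratio.
Total ratio parts = 16. Expected numbers out of 94:
  purple-stemmed cut-leaf: 94 × 9/16 = 52.875
  purple-stemmed potato-leaf: 94 × 3/16 = 17.625
  green-stemmed cut-leaf: 94 × 3/16 = 17.625
  green-stemmed potato-leaf: 94 × 1/16 = 5.875
χ² = Σ (O − E)² / E
  purple-stemmed cut-leaf: (66 − 52.875)² / 52.875 = 3.2580
  purple-stemmed potato-leaf: (8 − 17.625)² / 17.625 = 5.2562
  green-stemmed cut-leaf: (13 − 17.625)² / 17.625 = 1.2137
  green-stemmed potato-leaf: (7 − 5.875)² / 5.875 = 0.2154
χ² = 3.2580 + 5.2562 + 1.2137 + 0.2154 = 9.9433 ≈ 9.943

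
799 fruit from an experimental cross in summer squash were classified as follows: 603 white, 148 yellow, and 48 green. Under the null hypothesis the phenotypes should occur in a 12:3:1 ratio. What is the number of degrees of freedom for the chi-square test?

A goodness-of-fit test with 3 phenotype classes has df = 3 − 1 = 2.

2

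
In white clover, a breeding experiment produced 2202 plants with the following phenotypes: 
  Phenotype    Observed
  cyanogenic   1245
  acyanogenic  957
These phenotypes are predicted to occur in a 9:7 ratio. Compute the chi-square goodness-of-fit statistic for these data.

Total ratio parts = 16. Expected numbers out of 2202:
  cyanogenic: 2202 × 9/16 = 1238.625
  acyanogenic: 2202 × 7/16 = 963.375
χ² = Σ (O − E)² / E
  cyanogenic: (1245 − 1238.625)² / 1238.625 = 0.0328
  acyanogenic: (957 − 963.375)² / 963.375 = 0.0422
χ² = 0.0328 + 0.0422 = 0.075

0.075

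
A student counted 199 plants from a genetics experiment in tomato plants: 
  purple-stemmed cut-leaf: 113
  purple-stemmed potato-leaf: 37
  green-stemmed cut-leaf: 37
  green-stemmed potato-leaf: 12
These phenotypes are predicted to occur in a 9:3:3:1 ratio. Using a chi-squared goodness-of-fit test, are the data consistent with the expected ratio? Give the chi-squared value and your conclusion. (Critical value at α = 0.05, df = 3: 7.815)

Expected counts for N = 199 under a 9:3:3:1 ratio (total parts = 16):
  purple-stemmed cut-leaf: 199 × 9/16 = 111.9375
  purple-stemmed potato-leaf: 199 × 3/16 = 37.3125
  green-stemmed cut-leaf: 199 × 3/16 = 37.3125
  green-stemmed potato-leaf: 199 × 1/16 = 12.4375
χ² = Σ (O − E)² / E
  purple-stemmed cut-leaf: (113 − 111.9375)² / 111.9375 = 0.0101
  purple-stemmed potato-leaf: (37 − 37.3125)² / 37.3125 = 0.0026
  green-stemmed cut-leaf: (37 − 37.3125)² / 37.3125 = 0.0026
  green-stemmed potato-leaf: (12 − 12.4375)² / 12.4375 = 0.0154
χ² = 0.0101 + 0.0026 + 0.0026 + 0.0154 = 0.0307 ≈ 0.031
Degrees of freedom = 4 − 1 = 3; critical value at α = 0.05 is 7.815.
Since 0.031 < 7.815, we fail to reject the null hypothesis — the data are consistent with the 9:3:3:1 ratio.

0.031; consistent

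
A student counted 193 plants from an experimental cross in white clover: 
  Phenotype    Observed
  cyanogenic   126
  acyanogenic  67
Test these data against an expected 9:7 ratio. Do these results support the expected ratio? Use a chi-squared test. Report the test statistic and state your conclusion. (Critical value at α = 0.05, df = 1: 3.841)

Expected counts for N = 193 under a 9:7 ratio (total parts = 16):
  cyanogenic: 193 × 9/16 = 108.5625
  acyanogenic: 193 × 7/16 = 84.4375
χ² = Σ (O − E)² / E
  cyanogenic: (126 − 108.5625)² / 108.5625 = 2.8008
  acyanogenic: (67 − 84.4375)² / 84.4375 = 3.6011
χ² = 2.8008 + 3.6011 = 6.4019 ≈ 6.402
Degrees of freedom = 2 − 1 = 1; critical value at α = 0.05 is 3.841.
Since 6.402 > 3.841, we reject the null hypothesis — the data do not fit the 9:7 ratio.

6.402; not consistent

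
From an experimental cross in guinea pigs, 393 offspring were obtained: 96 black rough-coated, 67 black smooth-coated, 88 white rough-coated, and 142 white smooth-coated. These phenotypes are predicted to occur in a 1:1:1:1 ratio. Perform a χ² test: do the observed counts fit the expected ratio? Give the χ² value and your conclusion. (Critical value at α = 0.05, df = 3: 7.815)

Total ratio parts = 4. Expected numbers out of 393:
  black rough-coated: 393 × 1/4 = 98.25
  black smooth-coated: 393 × 1/4 = 98.25
  white rough-coated: 393 × 1/4 = 98.25
  white smooth-coated: 393 × 1/4 = 98.25
χ² = Σ (O − E)² / E
  black rough-coated: (96 − 98.25)² / 98.25 = 0.0515
  black smooth-coated: (67 − 98.25)² / 98.25 = 9.9396
  white rough-coated: (88 − 98.25)² / 98.25 = 1.0693
  white smooth-coated: (142 − 98.25)² / 98.25 = 19.4816
χ² = 0.0515 + 9.9396 + 1.0693 + 19.4816 = 30.542
Degrees of freedom = 4 − 1 = 3; critical value at α = 0.05 is 7.815.
Since 30.542 > 7.815, we reject the null hypothesis — the data do not fit the 1:1:1:1 ratio.

30.542; not consistent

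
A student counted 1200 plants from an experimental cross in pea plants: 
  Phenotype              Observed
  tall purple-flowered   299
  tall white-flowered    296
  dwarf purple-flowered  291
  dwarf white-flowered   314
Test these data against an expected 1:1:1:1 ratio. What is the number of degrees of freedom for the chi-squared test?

3

A goodness-of-fit test with 4 phenotype classes has df = 4 − 1 = 3.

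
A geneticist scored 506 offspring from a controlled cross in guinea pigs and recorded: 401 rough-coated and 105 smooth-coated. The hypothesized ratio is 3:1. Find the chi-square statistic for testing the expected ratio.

4.872

Total ratio parts = 4. Expected numbers out of 506:
  rough-coated: 506 × 3/4 = 379.5
  smooth-coated: 506 × 1/4 = 126.5
χ² = Σ (O − E)² / E
  rough-coated: (401 − 379.5)² / 379.5 = 1.2181
  smooth-coated: (105 − 126.5)² / 126.5 = 3.6542
χ² = 1.2181 + 3.6542 = 4.8723 ≈ 4.872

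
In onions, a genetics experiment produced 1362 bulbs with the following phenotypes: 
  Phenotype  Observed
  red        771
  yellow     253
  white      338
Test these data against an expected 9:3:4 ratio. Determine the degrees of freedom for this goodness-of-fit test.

A goodness-of-fit test with 3 phenotype classes has df = 3 − 1 = 2.

2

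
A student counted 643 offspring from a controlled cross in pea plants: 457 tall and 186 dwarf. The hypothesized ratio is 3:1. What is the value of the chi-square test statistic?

The 3:1 ratio has 4 parts, so with N = 643 the expected counts are:
  tall: 643 × 3/4 = 482.25
  dwarf: 643 × 1/4 = 160.75
χ² = Σ (O − E)² / E
  tall: (457 − 482.25)² / 482.25 = 1.3221
  dwarf: (186 − 160.75)² / 160.75 = 3.9662
χ² = 1.3221 + 3.9662 = 5.2883 ≈ 5.288

5.288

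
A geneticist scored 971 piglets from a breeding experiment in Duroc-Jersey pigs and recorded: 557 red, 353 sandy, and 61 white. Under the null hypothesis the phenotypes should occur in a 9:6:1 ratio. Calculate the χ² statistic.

Total ratio parts = 16. Expected numbers out of 971:
  red: 971 × 9/16 = 546.1875
  sandy: 971 × 6/16 = 364.125
  white: 971 × 1/16 = 60.6875
χ² = Σ (O − E)² / E
  red: (557 − 546.1875)² / 546.1875 = 0.2140
  sandy: (353 − 364.125)² / 364.125 = 0.3399
  white: (61 − 60.6875)² / 60.6875 = 0.0016
χ² = 0.2140 + 0.3399 + 0.0016 = 0.5555 ≈ 0.556

0.556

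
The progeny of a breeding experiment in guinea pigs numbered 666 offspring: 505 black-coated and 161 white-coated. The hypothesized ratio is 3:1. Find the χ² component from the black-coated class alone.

0.061

Under the 3:1 hypothesis (Σ ratio = 4, N = 666):
  black-coated: 666 × 3/4 = 499.5
  white-coated: 666 × 1/4 = 166.5
Contribution of black-coated: (505 − 499.5)² / 499.5 = 0.0606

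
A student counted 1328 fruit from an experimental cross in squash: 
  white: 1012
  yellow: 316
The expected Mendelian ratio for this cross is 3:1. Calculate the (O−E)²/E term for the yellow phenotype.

The 3:1 ratio has 4 parts, so with N = 1328 the expected counts are:
  white: 1328 × 3/4 = 996
  yellow: 1328 × 1/4 = 332
Contribution of yellow: (316 − 332)² / 332 = 0.7711

0.771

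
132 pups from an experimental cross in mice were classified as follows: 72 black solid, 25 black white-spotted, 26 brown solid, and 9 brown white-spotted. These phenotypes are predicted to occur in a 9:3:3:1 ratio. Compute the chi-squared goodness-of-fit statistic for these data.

Total ratio parts = 16. Expected numbers out of 132:
  black solid: 132 × 9/16 = 74.25
  black white-spotted: 132 × 3/16 = 24.75
  brown solid: 132 × 3/16 = 24.75
  brown white-spotted: 132 × 1/16 = 8.25
χ² = Σ (O − E)² / E
  black solid: (72 − 74.25)² / 74.25 = 0.0682
  black white-spotted: (25 − 24.75)² / 24.75 = 0.0025
  brown solid: (26 − 24.75)² / 24.75 = 0.0631
  brown white-spotted: (9 − 8.25)² / 8.25 = 0.0682
χ² = 0.0682 + 0.0025 + 0.0631 + 0.0682 = 0.202

0.202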